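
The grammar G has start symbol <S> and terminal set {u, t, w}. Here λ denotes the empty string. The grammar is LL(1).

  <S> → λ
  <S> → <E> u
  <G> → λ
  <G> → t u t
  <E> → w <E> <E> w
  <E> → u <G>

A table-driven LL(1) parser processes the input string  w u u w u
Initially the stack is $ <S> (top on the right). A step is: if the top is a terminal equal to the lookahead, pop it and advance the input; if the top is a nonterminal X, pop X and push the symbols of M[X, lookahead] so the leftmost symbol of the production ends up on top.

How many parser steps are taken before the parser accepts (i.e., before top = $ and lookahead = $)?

11

step 1: stack=$ <S>  input=w u u w u $  — expand <S> → <E> u
step 2: stack=$ u <E>  input=w u u w u $  — expand <E> → w <E> <E> w
step 3: stack=$ u w <E> <E> w  input=w u u w u $  — match w
step 4: stack=$ u w <E> <E>  input=u u w u $  — expand <E> → u <G>
step 5: stack=$ u w <E> <G> u  input=u u w u $  — match u
step 6: stack=$ u w <E> <G>  input=u w u $  — expand <G> → λ
step 7: stack=$ u w <E>  input=u w u $  — expand <E> → u <G>
step 8: stack=$ u w <G> u  input=u w u $  — match u
step 9: stack=$ u w <G>  input=w u $  — expand <G> → λ
step 10: stack=$ u w  input=w u $  — match w
step 11: stack=$ u  input=u $  — match u
Accept reached after 11 steps.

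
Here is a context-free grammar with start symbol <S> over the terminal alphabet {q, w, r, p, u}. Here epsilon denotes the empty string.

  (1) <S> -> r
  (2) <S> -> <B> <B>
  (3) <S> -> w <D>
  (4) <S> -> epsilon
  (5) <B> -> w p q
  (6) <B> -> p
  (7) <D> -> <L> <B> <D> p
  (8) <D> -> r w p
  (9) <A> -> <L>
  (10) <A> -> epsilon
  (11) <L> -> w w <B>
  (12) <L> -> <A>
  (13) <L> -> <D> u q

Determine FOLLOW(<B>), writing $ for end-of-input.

FIRST(<B>): from <B>->w p q we get {w}; from <B>->p we get {p}. So FIRST(<B>) = {p, w}.
FIRST(<S>): from <S>->r we get {r}; from <S>-><B> <B> we get {p, w}; from <S>->w <D> we get {w}; from <S>->epsilon we get {epsilon}. So FIRST(<S>) = {epsilon, p, r, w}.
FIRST(<D>): from <D>-><L> <B> <D> p we get {p, r, w}; from <D>->r w p we get {r}. So FIRST(<D>) = {p, r, w}.
FIRST(<A>): from <A>-><L> we get {epsilon, p, r, w}; from <A>->epsilon we get {epsilon}. So FIRST(<A>) = {epsilon, p, r, w}.
FIRST(<L>): from <L>->w w <B> we get {w}; from <L>-><A> we get {epsilon, p, r, w}; from <L>-><D> u q we get {p, r, w}. So FIRST(<L>) = {epsilon, p, r, w}.
FOLLOW(<S>) includes $ since <S> is the start symbol.
FOLLOW(<S>): <S> appears on no right-hand side. Thus FOLLOW(<S>) = {$}.
FOLLOW(<D>): in <S>->w <D>, the suffix after <D> is empty, so FOLLOW(<D>) ⊇ FOLLOW(<S>) = {$}; in <D>-><L> <B> <D> p, <D> is followed by p with FIRST {p}; in <L>-><D> u q, <D> is followed by u q with FIRST {u}. Thus FOLLOW(<D>) = {$, p, u}.
FOLLOW(<B>): in <S>-><B> <B> (occurrence 1), <B> is followed by <B> with FIRST {p, w}; in <S>-><B> <B> (occurrence 2), the suffix after <B> is empty, so FOLLOW(<B>) ⊇ FOLLOW(<S>) = {$}; in <D>-><L> <B> <D> p, <B> is followed by <D> p with FIRST {p, r, w}; in <L>->w w <B>, the suffix after <B> is empty, so FOLLOW(<B>) ⊇ FOLLOW(<L>) = {p, w}. Thus FOLLOW(<B>) = {$, p, r, w}.
FOLLOW(<A>): in <L>-><A>, the suffix after <A> is empty, so FOLLOW(<A>) ⊇ FOLLOW(<L>) = {p, w}. Thus FOLLOW(<A>) = {p, w}.
FOLLOW(<L>): in <D>-><L> <B> <D> p, <L> is followed by <B> <D> p with FIRST {p, w}; in <A>-><L>, the suffix after <L> is empty, so FOLLOW(<L>) ⊇ FOLLOW(<A>) = {p, w}. Thus FOLLOW(<L>) = {p, w}.

{$, p, r, w}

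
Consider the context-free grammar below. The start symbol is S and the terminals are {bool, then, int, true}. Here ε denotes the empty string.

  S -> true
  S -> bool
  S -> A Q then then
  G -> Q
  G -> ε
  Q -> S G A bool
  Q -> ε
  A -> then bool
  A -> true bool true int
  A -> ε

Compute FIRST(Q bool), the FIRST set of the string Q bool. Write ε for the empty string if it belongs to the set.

{bool, then, true}

FIRST(A) = {ε, then, true}
FIRST(S) = {bool, then, true}  (via A Q then then)
FIRST(Q) = {ε, bool, then, true}  (via S G A bool)
FIRST(G) = {ε, bool, then, true}  (via Q)
FIRST(Q bool): take FIRST of each symbol in turn, carrying on past any symbol whose FIRST contains ε; result {bool, then, true}.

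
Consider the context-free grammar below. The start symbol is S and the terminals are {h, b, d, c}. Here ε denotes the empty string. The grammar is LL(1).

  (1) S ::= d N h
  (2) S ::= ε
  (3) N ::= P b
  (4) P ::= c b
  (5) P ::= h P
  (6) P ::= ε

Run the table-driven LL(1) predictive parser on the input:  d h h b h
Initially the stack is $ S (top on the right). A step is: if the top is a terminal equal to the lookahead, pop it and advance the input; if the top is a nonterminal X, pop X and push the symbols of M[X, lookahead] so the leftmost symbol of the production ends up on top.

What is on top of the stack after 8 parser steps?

     Stack      Input        Action
  1  $ S        d h h b h $  expand S ::= d N h
  2  $ h N d    d h h b h $  match d
  3  $ h N      h h b h $    expand N ::= P b
  4  $ h b P    h h b h $    expand P ::= h P
  5  $ h b P h  h h b h $    match h
  6  $ h b P    h b h $      expand P ::= h P
  7  $ h b P h  h b h $      match h
  8  $ h b P    b h $        expand P ::= ε
Stack after step 8: $ h b (top = b).

b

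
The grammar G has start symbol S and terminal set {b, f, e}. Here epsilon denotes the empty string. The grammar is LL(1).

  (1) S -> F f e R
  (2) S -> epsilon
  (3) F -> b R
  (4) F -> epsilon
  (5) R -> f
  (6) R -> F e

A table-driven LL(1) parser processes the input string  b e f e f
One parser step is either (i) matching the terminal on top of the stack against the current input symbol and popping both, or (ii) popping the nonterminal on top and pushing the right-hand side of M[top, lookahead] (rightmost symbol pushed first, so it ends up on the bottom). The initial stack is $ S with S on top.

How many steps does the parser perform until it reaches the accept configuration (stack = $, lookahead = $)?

      Stack        Input        Action
   1  $ S          b e f e f $  expand S -> F f e R
   2  $ R e f F    b e f e f $  expand F -> b R
   3  $ R e f R b  b e f e f $  match b
   4  $ R e f R    e f e f $    expand R -> F e
   5  $ R e f e F  e f e f $    expand F -> epsilon
   6  $ R e f e    e f e f $    match e
   7  $ R e f      f e f $      match f
   8  $ R e        e f $        match e
   9  $ R          f $          expand R -> f
  10  $ f          f $          match f
Accept reached after 10 steps.

10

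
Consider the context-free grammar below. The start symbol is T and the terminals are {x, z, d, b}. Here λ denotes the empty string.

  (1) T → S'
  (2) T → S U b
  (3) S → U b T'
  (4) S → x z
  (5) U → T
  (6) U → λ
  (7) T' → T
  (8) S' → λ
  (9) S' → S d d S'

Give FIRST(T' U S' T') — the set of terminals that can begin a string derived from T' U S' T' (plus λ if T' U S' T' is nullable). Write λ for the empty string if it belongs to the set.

{λ, b, x}

FIRST(T): from T→S' we get {λ, b, x}; from T→S U b we get {b, x}. So FIRST(T) = {λ, b, x}.
FIRST(U): from U→T we get {λ, b, x}; from U→λ we get {λ}. So FIRST(U) = {λ, b, x}.
FIRST(T'): from T'→T we get {λ, b, x}. So FIRST(T') = {λ, b, x}.
FIRST(S): from S→U b T' we get {b, x}; from S→x z we get {x}. So FIRST(S) = {b, x}.
FIRST(S'): from S'→λ we get {λ}; from S'→S d d S' we get {b, x}. So FIRST(S') = {λ, b, x}.
FIRST(T' U S' T'): take FIRST of each symbol in turn, carrying on past any symbol whose FIRST contains λ; result {λ, b, x}.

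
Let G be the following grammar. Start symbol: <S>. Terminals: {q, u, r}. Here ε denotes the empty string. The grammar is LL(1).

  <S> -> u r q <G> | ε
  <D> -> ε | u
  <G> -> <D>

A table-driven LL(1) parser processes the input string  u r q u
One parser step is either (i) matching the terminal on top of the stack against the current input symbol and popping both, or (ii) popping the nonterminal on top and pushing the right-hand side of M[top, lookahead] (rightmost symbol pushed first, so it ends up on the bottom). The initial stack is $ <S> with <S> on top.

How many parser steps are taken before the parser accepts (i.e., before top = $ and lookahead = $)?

7

     Stack        Input      Action
  1  $ <S>        u r q u $  expand <S> -> u r q <G>
  2  $ <G> q r u  u r q u $  match u
  3  $ <G> q r    r q u $    match r
  4  $ <G> q      q u $      match q
  5  $ <G>        u $        expand <G> -> <D>
  6  $ <D>        u $        expand <D> -> u
  7  $ u          u $        match u
Accept reached after 7 steps.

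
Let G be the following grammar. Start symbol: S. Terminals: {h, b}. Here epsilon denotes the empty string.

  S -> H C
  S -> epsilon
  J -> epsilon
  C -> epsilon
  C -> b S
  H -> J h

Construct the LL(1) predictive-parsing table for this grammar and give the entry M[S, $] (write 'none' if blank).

FIRST(J): from J->epsilon we get {epsilon}. So FIRST(J) = {epsilon}.
FIRST(C): from C->epsilon we get {epsilon}; from C->b S we get {b}. So FIRST(C) = {epsilon, b}.
FIRST(H): from H->J h we get {h}. So FIRST(H) = {h}.
FIRST(S): from S->H C we get {h}; from S->epsilon we get {epsilon}. So FIRST(S) = {epsilon, h}.
FOLLOW(S) includes $ since S is the start symbol.
FOLLOW(S): in C->b S, the suffix after S is empty, so FOLLOW(S) ⊇ FOLLOW(C) = {$}. Thus FOLLOW(S) = {$}.
FOLLOW(C): in S->H C, the suffix after C is empty, so FOLLOW(C) ⊇ FOLLOW(S) = {$}. Thus FOLLOW(C) = {$}.
For S -> H C: FIRST(H C) = {h}, so it goes in M[S, t] for t ∈ {h}.
For S -> epsilon: FIRST(epsilon) = {epsilon}, so it goes in M[S, t] for t ∈ {}; since epsilon ∈ FIRST, also for every t ∈ FOLLOW(S) = {$}.

S -> epsilon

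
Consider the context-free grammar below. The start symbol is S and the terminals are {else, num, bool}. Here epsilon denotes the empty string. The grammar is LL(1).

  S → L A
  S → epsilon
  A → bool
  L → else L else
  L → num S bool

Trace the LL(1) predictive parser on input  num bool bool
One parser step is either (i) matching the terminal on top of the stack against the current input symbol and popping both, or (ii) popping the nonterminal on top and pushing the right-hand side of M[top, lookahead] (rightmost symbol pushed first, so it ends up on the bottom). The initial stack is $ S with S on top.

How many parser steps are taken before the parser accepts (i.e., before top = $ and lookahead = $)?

     Stack           Input            Action
  1  $ S             num bool bool $  expand S → L A
  2  $ A L           num bool bool $  expand L → num S bool
  3  $ A bool S num  num bool bool $  match num
  4  $ A bool S      bool bool $      expand S → epsilon
  5  $ A bool        bool bool $      match bool
  6  $ A             bool $           expand A → bool
  7  $ bool          bool $           match bool
Accept reached after 7 steps.

7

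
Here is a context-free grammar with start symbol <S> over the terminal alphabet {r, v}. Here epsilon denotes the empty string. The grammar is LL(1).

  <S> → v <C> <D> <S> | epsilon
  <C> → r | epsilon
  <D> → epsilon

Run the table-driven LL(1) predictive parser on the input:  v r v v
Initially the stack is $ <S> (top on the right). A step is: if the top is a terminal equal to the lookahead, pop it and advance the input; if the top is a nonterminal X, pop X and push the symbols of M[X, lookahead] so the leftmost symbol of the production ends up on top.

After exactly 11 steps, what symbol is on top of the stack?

      Stack            Input      Action
   1  $ <S>            v r v v $  expand <S> → v <C> <D> <S>
   2  $ <S> <D> <C> v  v r v v $  match v
   3  $ <S> <D> <C>    r v v $    expand <C> → r
   4  $ <S> <D> r      r v v $    match r
   5  $ <S> <D>        v v $      expand <D> → epsilon
   6  $ <S>            v v $      expand <S> → v <C> <D> <S>
   7  $ <S> <D> <C> v  v v $      match v
   8  $ <S> <D> <C>    v $        expand <C> → epsilon
   9  $ <S> <D>        v $        expand <D> → epsilon
  10  $ <S>            v $        expand <S> → v <C> <D> <S>
  11  $ <S> <D> <C> v  v $        match v
Stack after step 11: $ <S> <D> <C> (top = <C>).

<C>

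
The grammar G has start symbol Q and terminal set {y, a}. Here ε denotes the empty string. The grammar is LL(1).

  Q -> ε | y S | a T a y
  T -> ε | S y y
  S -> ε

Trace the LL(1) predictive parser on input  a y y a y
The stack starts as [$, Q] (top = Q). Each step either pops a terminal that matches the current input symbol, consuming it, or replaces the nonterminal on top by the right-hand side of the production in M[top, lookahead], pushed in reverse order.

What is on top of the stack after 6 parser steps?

a

     Stack        Input        Action
  1  $ Q          a y y a y $  expand Q -> a T a y
  2  $ y a T a    a y y a y $  match a
  3  $ y a T      y y a y $    expand T -> S y y
  4  $ y a y y S  y y a y $    expand S -> ε
  5  $ y a y y    y y a y $    match y
  6  $ y a y      y a y $      match y
Stack after step 6: $ y a (top = a).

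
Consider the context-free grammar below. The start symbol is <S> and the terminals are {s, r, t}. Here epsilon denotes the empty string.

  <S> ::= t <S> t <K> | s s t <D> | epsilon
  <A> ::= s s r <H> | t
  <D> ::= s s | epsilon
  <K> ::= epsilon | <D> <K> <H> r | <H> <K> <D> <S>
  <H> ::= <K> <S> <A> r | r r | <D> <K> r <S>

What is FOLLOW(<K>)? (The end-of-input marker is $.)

{$, r, s, t}

FIRST(<S>) = {epsilon, s, t}
FIRST(<A>) = {s, t}
FIRST(<D>) = {epsilon, s}
FIRST(<K>) = {epsilon, r, s, t}  (via <D> <K> <H> r, <H> <K> <D> <S>)
FIRST(<H>) = {r, s, t}  (via <K> <S> <A> r, <D> <K> r <S>)
FOLLOW(<S>) includes $ since <S> is the start symbol.
FOLLOW(<A>): in <H>::=<K> <S> <A> r, <A> is followed by r with FIRST {r}. Thus FOLLOW(<A>) = {r}.
FOLLOW(<S>): in <S>::=t <S> t <K>, <S> is followed by t <K> with FIRST {t}; in <K>::=<H> <K> <D> <S>, the suffix after <S> is empty, so FOLLOW(<S>) ⊇ FOLLOW(<K>) = {$, r, s, t}; in <H>::=<K> <S> <A> r, <S> is followed by <A> r with FIRST {s, t}; in <H>::=<D> <K> r <S>, the suffix after <S> is empty, so FOLLOW(<S>) ⊇ FOLLOW(<H>) = {$, r, s, t}. Thus FOLLOW(<S>) = {$, r, s, t}.
FOLLOW(<K>): in <S>::=t <S> t <K>, the suffix after <K> is empty, so FOLLOW(<K>) ⊇ FOLLOW(<S>) = {$, r, s, t}; in <K>::=<D> <K> <H> r, <K> is followed by <H> r with FIRST {r, s, t}; in <K>::=<H> <K> <D> <S>, <K> is followed by <D> <S> with FIRST {epsilon, s, t}; in <K>::=<H> <K> <D> <S>, the suffix after <K> is nullable (adds nothing new); in <H>::=<K> <S> <A> r, <K> is followed by <S> <A> r with FIRST {s, t}; in <H>::=<D> <K> r <S>, <K> is followed by r <S> with FIRST {r}. Thus FOLLOW(<K>) = {$, r, s, t}.
FOLLOW(<D>): in <S>::=s s t <D>, the suffix after <D> is empty, so FOLLOW(<D>) ⊇ FOLLOW(<S>) = {$, r, s, t}; in <K>::=<D> <K> <H> r, <D> is followed by <K> <H> r with FIRST {r, s, t}; in <K>::=<H> <K> <D> <S>, <D> is followed by <S> with FIRST {epsilon, s, t}; in <K>::=<H> <K> <D> <S>, the suffix after <D> is nullable, so FOLLOW(<D>) ⊇ FOLLOW(<K>) = {$, r, s, t}; in <H>::=<D> <K> r <S>, <D> is followed by <K> r <S> with FIRST {r, s, t}. Thus FOLLOW(<D>) = {$, r, s, t}.
FOLLOW(<H>): in <A>::=s s r <H>, the suffix after <H> is empty, so FOLLOW(<H>) ⊇ FOLLOW(<A>) = {r}; in <K>::=<D> <K> <H> r, <H> is followed by r with FIRST {r}; in <K>::=<H> <K> <D> <S>, <H> is followed by <K> <D> <S> with FIRST {epsilon, r, s, t}; in <K>::=<H> <K> <D> <S>, the suffix after <H> is nullable, so FOLLOW(<H>) ⊇ FOLLOW(<K>) = {$, r, s, t}. Thus FOLLOW(<H>) = {$, r, s, t}.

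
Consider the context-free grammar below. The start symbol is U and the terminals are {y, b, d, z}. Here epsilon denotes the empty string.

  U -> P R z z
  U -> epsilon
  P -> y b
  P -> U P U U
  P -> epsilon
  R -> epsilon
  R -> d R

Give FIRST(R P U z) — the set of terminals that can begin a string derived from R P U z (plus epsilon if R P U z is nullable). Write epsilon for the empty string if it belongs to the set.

FIRST(R) = {epsilon, d}
FIRST(U) = {epsilon, d, y, z}  (via P R z z)
FIRST(P) = {epsilon, d, y, z}  (via U P U U)
FIRST(R P U z): take FIRST of each symbol in turn, carrying on past any symbol whose FIRST contains epsilon; result {d, y, z}.

{d, y, z}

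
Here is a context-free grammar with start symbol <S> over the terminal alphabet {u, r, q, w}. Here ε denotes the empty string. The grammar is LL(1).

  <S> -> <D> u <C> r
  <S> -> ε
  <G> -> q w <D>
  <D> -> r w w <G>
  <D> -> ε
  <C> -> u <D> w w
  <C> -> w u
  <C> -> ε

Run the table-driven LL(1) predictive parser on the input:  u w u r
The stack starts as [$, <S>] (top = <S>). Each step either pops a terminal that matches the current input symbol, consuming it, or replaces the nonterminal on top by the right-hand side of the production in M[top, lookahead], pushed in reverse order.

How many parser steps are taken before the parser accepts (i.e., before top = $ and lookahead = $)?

7

     Stack          Input      Action
  1  $ <S>          u w u r $  expand <S> -> <D> u <C> r
  2  $ r <C> u <D>  u w u r $  expand <D> -> ε
  3  $ r <C> u      u w u r $  match u
  4  $ r <C>        w u r $    expand <C> -> w u
  5  $ r u w        w u r $    match w
  6  $ r u          u r $      match u
  7  $ r            r $        match r
Accept reached after 7 steps.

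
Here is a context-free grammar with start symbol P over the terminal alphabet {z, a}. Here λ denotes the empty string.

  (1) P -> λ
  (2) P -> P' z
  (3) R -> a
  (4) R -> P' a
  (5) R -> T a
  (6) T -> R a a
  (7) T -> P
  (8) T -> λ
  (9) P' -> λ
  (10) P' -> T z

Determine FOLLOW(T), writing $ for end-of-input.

FIRST(P): from P->λ we get {λ}; from P->P' z we get {a, z}. So FIRST(P) = {λ, a, z}.
FIRST(R): from R->a we get {a}; from R->P' a we get {a, z}; from R->T a we get {a, z}. So FIRST(R) = {a, z}.
FIRST(T): from T->R a a we get {a, z}; from T->P we get {λ, a, z}; from T->λ we get {λ}. So FIRST(T) = {λ, a, z}.
FIRST(P'): from P'->λ we get {λ}; from P'->T z we get {a, z}. So FIRST(P') = {λ, a, z}.
FOLLOW(P) includes $ since P is the start symbol.
FOLLOW(R): in T->R a a, R is followed by a a with FIRST {a}. Thus FOLLOW(R) = {a}.
FOLLOW(T): in R->T a, T is followed by a with FIRST {a}; in P'->T z, T is followed by z with FIRST {z}. Thus FOLLOW(T) = {a, z}.
FOLLOW(P): in T->P, the suffix after P is empty, so FOLLOW(P) ⊇ FOLLOW(T) = {a, z}. Thus FOLLOW(P) = {$, a, z}.
FOLLOW(P'): in P->P' z, P' is followed by z with FIRST {z}; in R->P' a, P' is followed by a with FIRST {a}. Thus FOLLOW(P') = {a, z}.

{a, z}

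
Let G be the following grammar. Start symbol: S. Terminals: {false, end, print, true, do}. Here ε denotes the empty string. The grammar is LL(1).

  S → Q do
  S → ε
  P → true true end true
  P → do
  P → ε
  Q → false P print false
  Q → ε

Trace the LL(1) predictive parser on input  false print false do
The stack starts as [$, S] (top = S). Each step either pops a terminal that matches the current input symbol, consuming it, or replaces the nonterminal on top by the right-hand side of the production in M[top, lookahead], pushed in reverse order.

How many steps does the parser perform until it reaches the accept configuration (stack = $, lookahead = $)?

7

step 1: stack=$ S  input=false print false do $  — expand S → Q do
step 2: stack=$ do Q  input=false print false do $  — expand Q → false P print false
step 3: stack=$ do false print P false  input=false print false do $  — match false
step 4: stack=$ do false print P  input=print false do $  — expand P → ε
step 5: stack=$ do false print  input=print false do $  — match print
step 6: stack=$ do false  input=false do $  — match false
step 7: stack=$ do  input=do $  — match do
Accept reached after 7 steps.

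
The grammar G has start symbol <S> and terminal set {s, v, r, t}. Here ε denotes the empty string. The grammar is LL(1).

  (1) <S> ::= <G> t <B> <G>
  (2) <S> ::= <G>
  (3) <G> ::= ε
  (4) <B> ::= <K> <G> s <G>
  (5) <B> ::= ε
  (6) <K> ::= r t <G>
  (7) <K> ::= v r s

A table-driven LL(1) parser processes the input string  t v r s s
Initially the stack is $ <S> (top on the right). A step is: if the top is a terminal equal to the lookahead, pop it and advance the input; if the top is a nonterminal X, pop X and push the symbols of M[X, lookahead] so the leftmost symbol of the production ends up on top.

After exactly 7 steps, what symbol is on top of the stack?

s

     Stack                  Input        Action
  1  $ <S>                  t v r s s $  expand <S> ::= <G> t <B> <G>
  2  $ <G> <B> t <G>        t v r s s $  expand <G> ::= ε
  3  $ <G> <B> t            t v r s s $  match t
  4  $ <G> <B>              v r s s $    expand <B> ::= <K> <G> s <G>
  5  $ <G> <G> s <G> <K>    v r s s $    expand <K> ::= v r s
  6  $ <G> <G> s <G> s r v  v r s s $    match v
  7  $ <G> <G> s <G> s r    r s s $      match r
Stack after step 7: $ <G> <G> s <G> s (top = s).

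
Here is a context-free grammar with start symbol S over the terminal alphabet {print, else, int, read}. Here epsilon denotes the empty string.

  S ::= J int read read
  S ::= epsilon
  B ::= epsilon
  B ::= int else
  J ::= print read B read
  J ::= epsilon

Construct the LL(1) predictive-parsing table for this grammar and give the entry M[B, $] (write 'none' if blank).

none

FIRST(B) = {epsilon, int}
FIRST(J) = {epsilon, print}
FIRST(S) = {epsilon, int, print}  (via J int read read)
FOLLOW(S) includes $ since S is the start symbol.
FOLLOW(B): in J::=print read B read, B is followed by read with FIRST {read}. Thus FOLLOW(B) = {read}.
For B ::= epsilon: FIRST(epsilon) = {epsilon}, so it goes in M[B, t] for t ∈ {}; since epsilon ∈ FIRST, also for every t ∈ FOLLOW(B) = {read}.
For B ::= int else: FIRST(int else) = {int}, so it goes in M[B, t] for t ∈ {int}.
None of these place a production in M[B, $].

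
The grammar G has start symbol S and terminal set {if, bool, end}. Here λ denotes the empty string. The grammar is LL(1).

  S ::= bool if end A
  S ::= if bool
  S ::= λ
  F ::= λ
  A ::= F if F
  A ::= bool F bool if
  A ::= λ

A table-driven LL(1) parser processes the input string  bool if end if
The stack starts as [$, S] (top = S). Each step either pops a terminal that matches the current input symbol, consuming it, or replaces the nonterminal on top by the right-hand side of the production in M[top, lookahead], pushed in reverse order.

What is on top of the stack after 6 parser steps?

     Stack            Input             Action
  1  $ S              bool if end if $  expand S ::= bool if end A
  2  $ A end if bool  bool if end if $  match bool
  3  $ A end if       if end if $       match if
  4  $ A end          end if $          match end
  5  $ A              if $              expand A ::= F if F
  6  $ F if F         if $              expand F ::= λ
Stack after step 6: $ F if (top = if).

if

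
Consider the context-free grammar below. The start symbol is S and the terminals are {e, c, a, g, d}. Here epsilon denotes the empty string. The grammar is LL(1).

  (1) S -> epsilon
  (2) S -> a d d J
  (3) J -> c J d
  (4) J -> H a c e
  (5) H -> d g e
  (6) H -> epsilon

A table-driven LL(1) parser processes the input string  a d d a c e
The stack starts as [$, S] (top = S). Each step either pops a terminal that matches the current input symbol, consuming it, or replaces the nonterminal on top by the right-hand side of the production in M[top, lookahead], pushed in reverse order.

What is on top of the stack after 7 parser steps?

     Stack      Input          Action
  1  $ S        a d d a c e $  expand S -> a d d J
  2  $ J d d a  a d d a c e $  match a
  3  $ J d d    d d a c e $    match d
  4  $ J d      d a c e $      match d
  5  $ J        a c e $        expand J -> H a c e
  6  $ e c a H  a c e $        expand H -> epsilon
  7  $ e c a    a c e $        match a
Stack after step 7: $ e c (top = c).

c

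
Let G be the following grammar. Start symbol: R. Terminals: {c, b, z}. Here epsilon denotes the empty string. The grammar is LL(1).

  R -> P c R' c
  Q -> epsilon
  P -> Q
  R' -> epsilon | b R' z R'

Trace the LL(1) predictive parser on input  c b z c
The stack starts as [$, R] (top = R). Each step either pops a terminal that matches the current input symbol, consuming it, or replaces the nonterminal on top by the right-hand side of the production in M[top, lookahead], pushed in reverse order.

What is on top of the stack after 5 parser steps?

     Stack       Input      Action
  1  $ R         c b z c $  expand R -> P c R' c
  2  $ c R' c P  c b z c $  expand P -> Q
  3  $ c R' c Q  c b z c $  expand Q -> epsilon
  4  $ c R' c    c b z c $  match c
  5  $ c R'      b z c $    expand R' -> b R' z R'
Stack after step 5: $ c R' z R' b (top = b).

b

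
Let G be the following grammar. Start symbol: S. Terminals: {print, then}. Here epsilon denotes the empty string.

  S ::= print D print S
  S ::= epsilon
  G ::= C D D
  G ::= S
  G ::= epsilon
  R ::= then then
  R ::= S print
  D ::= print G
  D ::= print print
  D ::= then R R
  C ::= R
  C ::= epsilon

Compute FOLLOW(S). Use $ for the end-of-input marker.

{$, print, then}

FIRST(S) = {epsilon, print}
FIRST(D) = {print, then}
FIRST(R) = {print, then}  (via S print)
FIRST(C) = {epsilon, print, then}  (via R)
FIRST(G) = {epsilon, print, then}  (via C D D, S)
FOLLOW(S) includes $ since S is the start symbol.
FOLLOW(C): in G::=C D D, C is followed by D D with FIRST {print, then}. Thus FOLLOW(C) = {print, then}.
FOLLOW(S): in S::=print D print S, the suffix after S is empty (adds nothing new); in G::=S, the suffix after S is empty, so FOLLOW(S) ⊇ FOLLOW(G) = {print, then}; in R::=S print, S is followed by print with FIRST {print}. Thus FOLLOW(S) = {$, print, then}.
FOLLOW(G): in D::=print G, the suffix after G is empty, so FOLLOW(G) ⊇ FOLLOW(D) = {print, then}. Thus FOLLOW(G) = {print, then}.
FOLLOW(D): in S::=print D print S, D is followed by print S with FIRST {print}; in G::=C D D (occurrence 1), D is followed by D with FIRST {print, then}; in G::=C D D (occurrence 2), the suffix after D is empty, so FOLLOW(D) ⊇ FOLLOW(G) = {print, then}. Thus FOLLOW(D) = {print, then}.
FOLLOW(R): in D::=then R R (occurrence 1), R is followed by R with FIRST {print, then}; in D::=then R R (occurrence 2), the suffix after R is empty, so FOLLOW(R) ⊇ FOLLOW(D) = {print, then}; in C::=R, the suffix after R is empty, so FOLLOW(R) ⊇ FOLLOW(C) = {print, then}. Thus FOLLOW(R) = {print, then}.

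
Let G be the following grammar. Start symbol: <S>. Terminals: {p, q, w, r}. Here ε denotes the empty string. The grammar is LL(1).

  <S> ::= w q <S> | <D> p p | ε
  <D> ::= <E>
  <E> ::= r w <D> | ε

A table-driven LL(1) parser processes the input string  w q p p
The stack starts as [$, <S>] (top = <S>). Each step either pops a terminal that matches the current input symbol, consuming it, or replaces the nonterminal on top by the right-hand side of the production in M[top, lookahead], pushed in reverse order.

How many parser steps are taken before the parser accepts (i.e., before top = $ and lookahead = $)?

8

     Stack      Input      Action
  1  $ <S>      w q p p $  expand <S> ::= w q <S>
  2  $ <S> q w  w q p p $  match w
  3  $ <S> q    q p p $    match q
  4  $ <S>      p p $      expand <S> ::= <D> p p
  5  $ p p <D>  p p $      expand <D> ::= <E>
  6  $ p p <E>  p p $      expand <E> ::= ε
  7  $ p p      p p $      match p
  8  $ p        p $        match p
Accept reached after 8 steps.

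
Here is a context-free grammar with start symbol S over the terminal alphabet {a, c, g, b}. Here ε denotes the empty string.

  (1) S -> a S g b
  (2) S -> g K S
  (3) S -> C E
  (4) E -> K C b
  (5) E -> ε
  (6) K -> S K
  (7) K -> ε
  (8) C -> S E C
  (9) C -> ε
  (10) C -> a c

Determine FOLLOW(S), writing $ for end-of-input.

{$, a, b, g}

FIRST(S) = {ε, a, b, g}  (via C E)
FIRST(K) = {ε, a, b, g}  (via S K)
FIRST(E) = {ε, a, b, g}  (via K C b)
FIRST(C) = {ε, a, b, g}  (via S E C)
FOLLOW(S) includes $ since S is the start symbol.
FOLLOW(S): in S->a S g b, S is followed by g b with FIRST {g}; in S->g K S, the suffix after S is empty (adds nothing new); in K->S K, S is followed by K with FIRST {ε, a, b, g}; in K->S K, the suffix after S is nullable, so FOLLOW(S) ⊇ FOLLOW(K) = {$, a, b, g}; in C->S E C, S is followed by E C with FIRST {ε, a, b, g}; in C->S E C, the suffix after S is nullable, so FOLLOW(S) ⊇ FOLLOW(C) = {$, a, b, g}. Thus FOLLOW(S) = {$, a, b, g}.
FOLLOW(K): in S->g K S, K is followed by S with FIRST {ε, a, b, g}; in S->g K S, the suffix after K is nullable, so FOLLOW(K) ⊇ FOLLOW(S) = {$, a, b, g}; in E->K C b, K is followed by C b with FIRST {a, b, g}; in K->S K, the suffix after K is empty (adds nothing new). Thus FOLLOW(K) = {$, a, b, g}.
FOLLOW(C): in S->C E, C is followed by E with FIRST {ε, a, b, g}; in S->C E, the suffix after C is nullable, so FOLLOW(C) ⊇ FOLLOW(S) = {$, a, b, g}; in E->K C b, C is followed by b with FIRST {b}; in C->S E C, the suffix after C is empty (adds nothing new). Thus FOLLOW(C) = {$, a, b, g}.
FOLLOW(E): in S->C E, the suffix after E is empty, so FOLLOW(E) ⊇ FOLLOW(S) = {$, a, b, g}; in C->S E C, E is followed by C with FIRST {ε, a, b, g}; in C->S E C, the suffix after E is nullable, so FOLLOW(E) ⊇ FOLLOW(C) = {$, a, b, g}. Thus FOLLOW(E) = {$, a, b, g}.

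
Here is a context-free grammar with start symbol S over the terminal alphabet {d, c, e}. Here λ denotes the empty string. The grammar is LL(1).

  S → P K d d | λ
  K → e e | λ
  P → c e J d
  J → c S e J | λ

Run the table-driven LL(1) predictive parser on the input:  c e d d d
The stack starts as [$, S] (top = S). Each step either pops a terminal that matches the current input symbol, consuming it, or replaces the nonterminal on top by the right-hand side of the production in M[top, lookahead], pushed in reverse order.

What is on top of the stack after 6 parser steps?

step 1: stack=$ S  input=c e d d d $  — expand S → P K d d
step 2: stack=$ d d K P  input=c e d d d $  — expand P → c e J d
step 3: stack=$ d d K d J e c  input=c e d d d $  — match c
step 4: stack=$ d d K d J e  input=e d d d $  — match e
step 5: stack=$ d d K d J  input=d d d $  — expand J → λ
step 6: stack=$ d d K d  input=d d d $  — match d
Stack after step 6: $ d d K (top = K).

K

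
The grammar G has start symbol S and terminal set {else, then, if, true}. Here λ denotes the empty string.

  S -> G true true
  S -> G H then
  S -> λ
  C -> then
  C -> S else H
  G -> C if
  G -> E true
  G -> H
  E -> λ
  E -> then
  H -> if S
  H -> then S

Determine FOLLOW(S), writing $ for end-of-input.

{$, else, if, then, true}

FIRST(E) = {λ, then}
FIRST(H) = {if, then}
FIRST(S) = {λ, else, if, then, true}  (via G true true, G H then)
FIRST(C) = {else, if, then, true}  (via S else H)
FIRST(G) = {else, if, then, true}  (via C if, E true, H)
FOLLOW(S) includes $ since S is the start symbol.
FOLLOW(C): in G->C if, C is followed by if with FIRST {if}. Thus FOLLOW(C) = {if}.
FOLLOW(G): in S->G true true, G is followed by true true with FIRST {true}; in S->G H then, G is followed by H then with FIRST {if, then}. Thus FOLLOW(G) = {if, then, true}.
FOLLOW(E): in G->E true, E is followed by true with FIRST {true}. Thus FOLLOW(E) = {true}.
FOLLOW(H): in S->G H then, H is followed by then with FIRST {then}; in C->S else H, the suffix after H is empty, so FOLLOW(H) ⊇ FOLLOW(C) = {if}; in G->H, the suffix after H is empty, so FOLLOW(H) ⊇ FOLLOW(G) = {if, then, true}. Thus FOLLOW(H) = {if, then, true}.
FOLLOW(S): in C->S else H, S is followed by else H with FIRST {else}; in H->if S, the suffix after S is empty, so FOLLOW(S) ⊇ FOLLOW(H) = {if, then, true}; in H->then S, the suffix after S is empty, so FOLLOW(S) ⊇ FOLLOW(H) = {if, then, true}. Thus FOLLOW(S) = {$, else, if, then, true}.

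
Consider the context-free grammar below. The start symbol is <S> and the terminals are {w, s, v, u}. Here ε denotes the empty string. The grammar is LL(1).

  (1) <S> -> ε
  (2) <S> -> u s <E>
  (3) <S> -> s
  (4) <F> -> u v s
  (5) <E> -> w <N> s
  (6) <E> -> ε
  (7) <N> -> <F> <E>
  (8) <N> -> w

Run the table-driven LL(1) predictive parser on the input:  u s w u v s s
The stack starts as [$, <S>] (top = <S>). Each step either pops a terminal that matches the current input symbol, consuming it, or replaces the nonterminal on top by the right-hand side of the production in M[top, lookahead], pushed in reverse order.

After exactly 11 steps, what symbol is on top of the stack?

s

      Stack          Input            Action
   1  $ <S>          u s w u v s s $  expand <S> -> u s <E>
   2  $ <E> s u      u s w u v s s $  match u
   3  $ <E> s        s w u v s s $    match s
   4  $ <E>          w u v s s $      expand <E> -> w <N> s
   5  $ s <N> w      w u v s s $      match w
   6  $ s <N>        u v s s $        expand <N> -> <F> <E>
   7  $ s <E> <F>    u v s s $        expand <F> -> u v s
   8  $ s <E> s v u  u v s s $        match u
   9  $ s <E> s v    v s s $          match v
  10  $ s <E> s      s s $            match s
  11  $ s <E>        s $              expand <E> -> ε
Stack after step 11: $ s (top = s).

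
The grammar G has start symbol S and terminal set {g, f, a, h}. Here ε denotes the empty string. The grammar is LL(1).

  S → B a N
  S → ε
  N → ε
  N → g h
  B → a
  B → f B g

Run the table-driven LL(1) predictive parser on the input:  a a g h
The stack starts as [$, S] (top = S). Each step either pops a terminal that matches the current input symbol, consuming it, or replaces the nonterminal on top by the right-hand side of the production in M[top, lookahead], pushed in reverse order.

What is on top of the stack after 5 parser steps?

     Stack    Input      Action
  1  $ S      a a g h $  expand S → B a N
  2  $ N a B  a a g h $  expand B → a
  3  $ N a a  a a g h $  match a
  4  $ N a    a g h $    match a
  5  $ N      g h $      expand N → g h
Stack after step 5: $ h g (top = g).

g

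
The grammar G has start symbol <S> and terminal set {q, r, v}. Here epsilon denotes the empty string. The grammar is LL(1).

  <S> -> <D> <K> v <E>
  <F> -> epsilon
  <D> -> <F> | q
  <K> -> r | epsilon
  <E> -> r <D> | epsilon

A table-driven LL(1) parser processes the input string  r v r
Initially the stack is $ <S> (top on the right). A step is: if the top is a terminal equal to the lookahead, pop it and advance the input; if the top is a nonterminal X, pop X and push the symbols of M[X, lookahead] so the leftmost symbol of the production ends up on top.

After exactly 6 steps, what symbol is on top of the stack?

<E>

     Stack            Input    Action
  1  $ <S>            r v r $  expand <S> -> <D> <K> v <E>
  2  $ <E> v <K> <D>  r v r $  expand <D> -> <F>
  3  $ <E> v <K> <F>  r v r $  expand <F> -> epsilon
  4  $ <E> v <K>      r v r $  expand <K> -> r
  5  $ <E> v r        r v r $  match r
  6  $ <E> v          v r $    match v
Stack after step 6: $ <E> (top = <E>).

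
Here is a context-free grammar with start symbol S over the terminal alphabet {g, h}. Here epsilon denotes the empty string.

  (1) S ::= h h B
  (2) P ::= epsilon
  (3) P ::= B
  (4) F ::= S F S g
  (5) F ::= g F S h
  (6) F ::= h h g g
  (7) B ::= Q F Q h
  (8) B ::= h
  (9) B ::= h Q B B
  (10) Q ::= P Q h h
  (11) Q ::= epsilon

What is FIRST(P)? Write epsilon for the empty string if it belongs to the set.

FIRST(S) = {h}
FIRST(F) = {g, h}  (via S F S g)
FIRST(P) = {epsilon, g, h}  (via B)
FIRST(Q) = {epsilon, g, h}  (via P Q h h)
FIRST(B) = {g, h}  (via Q F Q h)

{epsilon, g, h}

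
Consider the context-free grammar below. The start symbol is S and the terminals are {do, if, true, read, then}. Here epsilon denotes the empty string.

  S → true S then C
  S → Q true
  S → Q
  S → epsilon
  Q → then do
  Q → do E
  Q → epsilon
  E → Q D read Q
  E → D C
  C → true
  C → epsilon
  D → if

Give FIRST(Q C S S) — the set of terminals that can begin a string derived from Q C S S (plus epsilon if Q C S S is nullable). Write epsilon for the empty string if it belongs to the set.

FIRST(Q): from Q→then do we get {then}; from Q→do E we get {do}; from Q→epsilon we get {epsilon}. So FIRST(Q) = {epsilon, do, then}.
FIRST(C): from C→true we get {true}; from C→epsilon we get {epsilon}. So FIRST(C) = {epsilon, true}.
FIRST(D): from D→if we get {if}. So FIRST(D) = {if}.
FIRST(S): from S→true S then C we get {true}; from S→Q true we get {do, then, true}; from S→Q we get {epsilon, do, then}; from S→epsilon we get {epsilon}. So FIRST(S) = {epsilon, do, then, true}.
FIRST(E): from E→Q D read Q we get {do, if, then}; from E→D C we get {if}. So FIRST(E) = {do, if, then}.
FIRST(Q C S S): take FIRST of each symbol in turn, carrying on past any symbol whose FIRST contains epsilon; result {epsilon, do, then, true}.

{epsilon, do, then, true}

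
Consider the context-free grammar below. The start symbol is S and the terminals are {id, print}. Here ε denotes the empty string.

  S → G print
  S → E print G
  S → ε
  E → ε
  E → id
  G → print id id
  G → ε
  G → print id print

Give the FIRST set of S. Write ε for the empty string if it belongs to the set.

FIRST(E): from E→ε we get {ε}; from E→id we get {id}. So FIRST(E) = {ε, id}.
FIRST(G): from G→print id id we get {print}; from G→ε we get {ε}; from G→print id print we get {print}. So FIRST(G) = {ε, print}.
FIRST(S): from S→G print we get {print}; from S→E print G we get {id, print}; from S→ε we get {ε}. So FIRST(S) = {ε, id, print}.

{ε, id, print}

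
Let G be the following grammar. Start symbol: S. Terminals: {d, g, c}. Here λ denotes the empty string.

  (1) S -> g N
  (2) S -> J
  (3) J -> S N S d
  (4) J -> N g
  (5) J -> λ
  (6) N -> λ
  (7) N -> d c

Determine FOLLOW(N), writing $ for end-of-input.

FIRST(N) = {λ, d}
FIRST(S) = {λ, d, g}  (via J)
FIRST(J) = {λ, d, g}  (via S N S d, N g)
FOLLOW(S) includes $ since S is the start symbol.
FOLLOW(S): in J->S N S d (occurrence 1), S is followed by N S d with FIRST {d, g}; in J->S N S d (occurrence 2), S is followed by d with FIRST {d}. Thus FOLLOW(S) = {$, d, g}.
FOLLOW(J): in S->J, the suffix after J is empty, so FOLLOW(J) ⊇ FOLLOW(S) = {$, d, g}. Thus FOLLOW(J) = {$, d, g}.
FOLLOW(N): in S->g N, the suffix after N is empty, so FOLLOW(N) ⊇ FOLLOW(S) = {$, d, g}; in J->S N S d, N is followed by S d with FIRST {d, g}; in J->N g, N is followed by g with FIRST {g}. Thus FOLLOW(N) = {$, d, g}.

{$, d, g}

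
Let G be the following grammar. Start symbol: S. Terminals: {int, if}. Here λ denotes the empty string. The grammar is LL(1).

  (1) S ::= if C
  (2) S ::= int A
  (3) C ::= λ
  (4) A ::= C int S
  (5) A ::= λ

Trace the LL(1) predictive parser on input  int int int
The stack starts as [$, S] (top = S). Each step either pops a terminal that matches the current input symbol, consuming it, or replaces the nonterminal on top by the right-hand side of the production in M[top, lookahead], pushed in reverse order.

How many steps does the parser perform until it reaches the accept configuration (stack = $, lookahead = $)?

8

     Stack      Input          Action
  1  $ S        int int int $  expand S ::= int A
  2  $ A int    int int int $  match int
  3  $ A        int int $      expand A ::= C int S
  4  $ S int C  int int $      expand C ::= λ
  5  $ S int    int int $      match int
  6  $ S        int $          expand S ::= int A
  7  $ A int    int $          match int
  8  $ A        $              expand A ::= λ
Accept reached after 8 steps.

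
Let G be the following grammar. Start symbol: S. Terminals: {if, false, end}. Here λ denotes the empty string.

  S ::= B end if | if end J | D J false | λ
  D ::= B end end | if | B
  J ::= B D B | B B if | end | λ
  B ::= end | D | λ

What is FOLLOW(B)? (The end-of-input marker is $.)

FIRST(S): from S::=B end if we get {end, if}; from S::=if end J we get {if}; from S::=D J false we get {end, false, if}; from S::=λ we get {λ}. So FIRST(S) = {λ, end, false, if}.
FIRST(D): from D::=B end end we get {end, if}; from D::=if we get {if}; from D::=B we get {λ, end, if}. So FIRST(D) = {λ, end, if}.
FIRST(B): from B::=end we get {end}; from B::=D we get {λ, end, if}; from B::=λ we get {λ}. So FIRST(B) = {λ, end, if}.
FIRST(J): from J::=B D B we get {λ, end, if}; from J::=B B if we get {end, if}; from J::=end we get {end}; from J::=λ we get {λ}. So FIRST(J) = {λ, end, if}.
FOLLOW(S) includes $ since S is the start symbol.
FOLLOW(S): S appears on no right-hand side. Thus FOLLOW(S) = {$}.
FOLLOW(J): in S::=if end J, the suffix after J is empty, so FOLLOW(J) ⊇ FOLLOW(S) = {$}; in S::=D J false, J is followed by false with FIRST {false}. Thus FOLLOW(J) = {$, false}.
FOLLOW(D): in S::=D J false, D is followed by J false with FIRST {end, false, if}; in J::=B D B, D is followed by B with FIRST {λ, end, if}; in J::=B D B, the suffix after D is nullable, so FOLLOW(D) ⊇ FOLLOW(J) = {$, false}; in B::=D, the suffix after D is empty, so FOLLOW(D) ⊇ FOLLOW(B) = {$, end, false, if}. Thus FOLLOW(D) = {$, end, false, if}.
FOLLOW(B): in S::=B end if, B is followed by end if with FIRST {end}; in D::=B end end, B is followed by end end with FIRST {end}; in D::=B, the suffix after B is empty, so FOLLOW(B) ⊇ FOLLOW(D) = {$, end, false, if}; in J::=B D B (occurrence 1), B is followed by D B with FIRST {λ, end, if}; in J::=B D B (occurrence 1), the suffix after B is nullable, so FOLLOW(B) ⊇ FOLLOW(J) = {$, false}; in J::=B D B (occurrence 2), the suffix after B is empty, so FOLLOW(B) ⊇ FOLLOW(J) = {$, false}; in J::=B B if (occurrence 1), B is followed by B if with FIRST {end, if}; in J::=B B if (occurrence 2), B is followed by if with FIRST {if}. Thus FOLLOW(B) = {$, end, false, if}.

{$, end, false, if}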